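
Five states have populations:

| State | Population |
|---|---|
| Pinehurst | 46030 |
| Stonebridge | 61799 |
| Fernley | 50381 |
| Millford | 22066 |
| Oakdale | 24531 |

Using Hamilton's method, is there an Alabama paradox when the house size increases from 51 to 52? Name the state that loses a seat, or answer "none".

At 51 seats: Pinehurst 11, Stonebridge 15, Fernley 13, Millford 6, Oakdale 6.
At 52 seats: Pinehurst 12, Stonebridge 16, Fernley 13, Millford 5, Oakdale 6.
Millford drops from 6 to 5.

Millford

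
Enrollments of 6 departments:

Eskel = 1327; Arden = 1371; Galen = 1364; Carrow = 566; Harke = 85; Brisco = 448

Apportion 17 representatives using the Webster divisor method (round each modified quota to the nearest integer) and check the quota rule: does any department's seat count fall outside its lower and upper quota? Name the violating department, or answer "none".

Standard quotas: Eskel 4.371, Arden 4.516, Galen 4.493, Carrow 1.864, Harke 0.280, Brisco 1.476.
Webster allocation: Eskel 4, Arden 5, Galen 5, Carrow 2, Harke 0, Brisco 1.
Every allocation lies between the lower and upper quota.

none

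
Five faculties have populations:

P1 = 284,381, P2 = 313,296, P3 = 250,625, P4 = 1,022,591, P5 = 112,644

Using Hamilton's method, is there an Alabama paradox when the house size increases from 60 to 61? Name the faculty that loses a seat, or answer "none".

At 60 seats: P1 9, P2 9, P3 8, P4 31, P5 3.
At 61 seats: P1 9, P2 10, P3 8, P4 31, P5 3.
No faculty's allocation decreased.

none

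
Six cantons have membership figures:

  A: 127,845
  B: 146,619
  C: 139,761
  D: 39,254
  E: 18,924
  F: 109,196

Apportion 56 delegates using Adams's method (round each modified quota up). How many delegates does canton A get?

Standard divisor 581599/56 ≈ 10385.696; standard quotas: A 12.310, B 14.117, C 13.457, D 3.780, E 1.822, F 10.514.
Rounding up gives 13, 15, 14, 4, 2, 11 = 59 seats, so the divisor must be adjusted.
With modified divisor 10800: modified quotas A 11.838, B 13.576, C 12.941, D 3.635, E 1.752, F 10.111.
Rounding up: A 12, B 14, C 13, D 4, E 2, F 11 (total 56).
A receives 12.

12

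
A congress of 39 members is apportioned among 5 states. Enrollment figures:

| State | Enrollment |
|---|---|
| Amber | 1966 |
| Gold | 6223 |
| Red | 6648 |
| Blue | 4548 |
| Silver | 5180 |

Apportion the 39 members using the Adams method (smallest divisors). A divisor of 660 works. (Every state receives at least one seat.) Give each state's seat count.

Amber=3, Gold=10, Red=11, Blue=7, Silver=8

With modified divisor 660: modified quotas Amber 2.979, Gold 9.429, Red 10.073, Blue 6.891, Silver 7.848.
Rounding up: Amber 3, Gold 10, Red 11, Blue 7, Silver 8 (total 39).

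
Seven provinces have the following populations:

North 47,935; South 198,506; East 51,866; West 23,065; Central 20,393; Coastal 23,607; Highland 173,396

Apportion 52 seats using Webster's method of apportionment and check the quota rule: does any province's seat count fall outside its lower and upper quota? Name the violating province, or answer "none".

none

Standard quotas: North 4.627, South 19.159, East 5.006, West 2.226, Central 1.968, Coastal 2.278, Highland 16.736.
Webster allocation: North 5, South 19, East 5, West 2, Central 2, Coastal 2, Highland 17.
Every allocation lies between the lower and upper quota.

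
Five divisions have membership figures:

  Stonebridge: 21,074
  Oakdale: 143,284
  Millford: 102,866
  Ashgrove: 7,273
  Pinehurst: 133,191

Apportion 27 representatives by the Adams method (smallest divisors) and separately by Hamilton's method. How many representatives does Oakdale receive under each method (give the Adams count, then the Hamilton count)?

9 and 10

Adams: Stonebridge 2, Oakdale 9, Millford 7, Ashgrove 1, Pinehurst 8.
Hamilton: Stonebridge 1, Oakdale 10, Millford 7, Ashgrove 0, Pinehurst 9.
Oakdale gets 9 under Adams and 10 under Hamilton.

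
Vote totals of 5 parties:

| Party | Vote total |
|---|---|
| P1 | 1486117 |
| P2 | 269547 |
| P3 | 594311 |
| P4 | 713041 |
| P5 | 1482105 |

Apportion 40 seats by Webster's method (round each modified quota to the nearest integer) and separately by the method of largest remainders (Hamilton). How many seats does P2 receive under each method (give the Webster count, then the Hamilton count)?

Webster: P1 14, P2 2, P3 5, P4 6, P5 13.
Hamilton: P1 13, P2 3, P3 5, P4 6, P5 13.
P2 gets 2 under Webster and 3 under Hamilton.

2 and 3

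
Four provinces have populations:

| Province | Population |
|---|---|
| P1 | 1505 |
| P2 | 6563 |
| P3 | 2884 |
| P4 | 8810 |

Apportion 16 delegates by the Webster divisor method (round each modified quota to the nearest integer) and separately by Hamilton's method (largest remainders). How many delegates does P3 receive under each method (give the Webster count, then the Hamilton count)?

Webster: P1 1, P2 6, P3 2, P4 7.
Hamilton: P1 1, P2 5, P3 3, P4 7.
P3 gets 2 under Webster and 3 under Hamilton.

2 and 3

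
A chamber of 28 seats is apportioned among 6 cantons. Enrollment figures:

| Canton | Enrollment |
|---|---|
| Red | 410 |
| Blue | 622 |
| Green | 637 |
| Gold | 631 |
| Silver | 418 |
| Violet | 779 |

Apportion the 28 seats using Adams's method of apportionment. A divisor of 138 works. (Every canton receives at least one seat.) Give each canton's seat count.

With modified divisor 138: modified quotas Red 2.971, Blue 4.507, Green 4.616, Gold 4.572, Silver 3.029, Violet 5.645.
Rounding up: Red 3, Blue 5, Green 5, Gold 5, Silver 4, Violet 6 (total 28).

Red: 3, Blue: 5, Green: 5, Gold: 5, Silver: 4, Violet: 6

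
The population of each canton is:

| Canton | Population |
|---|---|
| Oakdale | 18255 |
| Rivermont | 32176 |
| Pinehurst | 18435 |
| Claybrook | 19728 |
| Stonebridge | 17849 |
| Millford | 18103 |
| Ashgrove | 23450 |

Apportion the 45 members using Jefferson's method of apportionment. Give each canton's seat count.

Oakdale 6, Rivermont 10, Pinehurst 6, Claybrook 6, Stonebridge 5, Millford 5, Ashgrove 7

Standard divisor 147996/45 ≈ 3288.8; standard quotas: Oakdale 5.551, Rivermont 9.784, Pinehurst 5.605, Claybrook 5.999, Stonebridge 5.427, Millford 5.504, Ashgrove 7.130.
Rounding down gives 5, 9, 5, 5, 5, 5, 7 = 41 seats, so the divisor must be adjusted.
With modified divisor 3030: modified quotas Oakdale 6.025, Rivermont 10.619, Pinehurst 6.084, Claybrook 6.511, Stonebridge 5.891, Millford 5.975, Ashgrove 7.739.
Rounding down: Oakdale 6, Rivermont 10, Pinehurst 6, Claybrook 6, Stonebridge 5, Millford 5, Ashgrove 7 (total 45).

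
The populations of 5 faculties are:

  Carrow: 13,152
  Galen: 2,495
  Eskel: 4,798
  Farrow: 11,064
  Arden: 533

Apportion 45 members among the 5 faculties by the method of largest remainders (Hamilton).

The standard divisor is 32042/45 ≈ 712.044.
Standard quotas: Carrow 18.4708, Galen 3.5040, Eskel 6.7383, Farrow 15.5384, Arden 0.7485.
Lower quotas: Carrow 18, Galen 3, Eskel 6, Farrow 15, Arden 0 (sum 42, leaving 3 seats).
Remainders in descending order: Arden 0.7485, Eskel 0.7383, Farrow 0.5384, Galen 0.5040, Carrow 0.4708.
Largest remainders: Arden, Eskel, Farrow receive the extra seats.

Carrow 18; Galen 3; Eskel 7; Farrow 16; Arden 1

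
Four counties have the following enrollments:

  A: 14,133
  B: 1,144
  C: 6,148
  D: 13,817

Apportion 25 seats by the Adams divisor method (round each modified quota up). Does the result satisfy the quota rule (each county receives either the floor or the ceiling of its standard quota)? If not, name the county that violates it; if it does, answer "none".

Standard quotas: A 10.026, B 0.812, C 4.361, D 9.802.
Adams allocation: A 10, B 1, C 5, D 9.
Every allocation lies between the lower and upper quota.

none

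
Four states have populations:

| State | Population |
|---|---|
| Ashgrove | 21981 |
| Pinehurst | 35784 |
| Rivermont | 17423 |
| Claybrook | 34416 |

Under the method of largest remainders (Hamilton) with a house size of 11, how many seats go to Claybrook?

The standard divisor is 109604/11 = 9964.
Standard quotas: Ashgrove 2.2060, Pinehurst 3.5913, Rivermont 1.7486, Claybrook 3.4540.
Lower quotas: Ashgrove 2, Pinehurst 3, Rivermont 1, Claybrook 3 (sum 9, leaving 2 seats).
Remainders in descending order: Rivermont 0.7486, Pinehurst 0.5913, Claybrook 0.4540, Ashgrove 0.2060.
The surplus seats go to Rivermont, Pinehurst.
Claybrook receives 3.

3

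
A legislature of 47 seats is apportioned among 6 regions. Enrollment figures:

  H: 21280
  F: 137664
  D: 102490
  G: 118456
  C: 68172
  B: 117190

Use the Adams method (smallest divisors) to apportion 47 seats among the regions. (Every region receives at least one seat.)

Standard divisor 565252/47 ≈ 12026.638; standard quotas: H 1.769, F 11.447, D 8.522, G 9.849, C 5.668, B 9.744.
Rounding up gives 2, 12, 9, 10, 6, 10 = 49 seats, so the divisor must be adjusted.
With modified divisor 12900: modified quotas H 1.650, F 10.672, D 7.945, G 9.183, C 5.285, B 9.084.
Rounding up: H 2, F 11, D 8, G 10, C 6, B 10 (total 47).

H: 2, F: 11, D: 8, G: 10, C: 6, B: 10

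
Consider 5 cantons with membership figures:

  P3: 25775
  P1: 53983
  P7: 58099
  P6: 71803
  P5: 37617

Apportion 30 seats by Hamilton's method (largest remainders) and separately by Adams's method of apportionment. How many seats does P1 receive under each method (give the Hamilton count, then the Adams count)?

6 and 7

Hamilton: P3 3, P1 6, P7 7, P6 9, P5 5.
Adams: P3 3, P1 7, P7 7, P6 8, P5 5.
P1 gets 6 under Hamilton and 7 under Adams.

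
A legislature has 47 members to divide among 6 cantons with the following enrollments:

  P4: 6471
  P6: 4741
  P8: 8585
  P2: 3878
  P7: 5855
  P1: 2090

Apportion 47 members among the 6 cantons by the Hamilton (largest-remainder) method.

Standard divisor: 31620 ÷ 47 ≈ 672.766.
Standard quotas: P4 9.6185, P6 7.0470, P8 12.7608, P2 5.7643, P7 8.7029, P1 3.1066.
Lower quotas: P4 9, P6 7, P8 12, P2 5, P7 8, P1 3 (sum 44, leaving 3 seats).
Remainders in descending order: P2 0.7643, P8 0.7608, P7 0.7029, P4 0.6185, P1 0.1066, P6 0.0470.
The surplus seats go to P2, P8, P7.

P4: 9; P6: 7; P8: 13; P2: 6; P7: 9; P1: 3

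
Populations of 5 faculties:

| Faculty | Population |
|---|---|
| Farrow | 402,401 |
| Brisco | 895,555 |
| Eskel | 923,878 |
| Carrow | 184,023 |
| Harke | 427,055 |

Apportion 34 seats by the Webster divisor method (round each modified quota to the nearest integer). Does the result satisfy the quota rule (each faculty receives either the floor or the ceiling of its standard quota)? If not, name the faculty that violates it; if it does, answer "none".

none

Standard quotas: Farrow 4.830, Brisco 10.748, Eskel 11.088, Carrow 2.209, Harke 5.125.
Webster allocation: Farrow 5, Brisco 11, Eskel 11, Carrow 2, Harke 5.
Every allocation lies between the lower and upper quota.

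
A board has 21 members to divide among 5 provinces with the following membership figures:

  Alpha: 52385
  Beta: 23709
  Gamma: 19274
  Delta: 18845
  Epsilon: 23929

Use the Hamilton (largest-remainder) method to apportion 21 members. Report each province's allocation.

Standard divisor: 138142 ÷ 21 ≈ 6578.19.
Standard quotas: Alpha 7.9634, Beta 3.6042, Gamma 2.9300, Delta 2.8648, Epsilon 3.6376.
Lower quotas: Alpha 7, Beta 3, Gamma 2, Delta 2, Epsilon 3 (sum 17, leaving 4 seats).
Remainders in descending order: Alpha 0.9634, Gamma 0.9300, Delta 0.8648, Epsilon 0.6376, Beta 0.6042.
The surplus seats go to Alpha, Gamma, Delta, Epsilon.

Alpha 8, Beta 3, Gamma 3, Delta 3, Epsilon 4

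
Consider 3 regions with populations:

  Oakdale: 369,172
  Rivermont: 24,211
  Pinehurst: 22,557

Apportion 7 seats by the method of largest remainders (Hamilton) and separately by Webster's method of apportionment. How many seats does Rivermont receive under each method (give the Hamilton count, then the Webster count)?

Hamilton: Oakdale 6, Rivermont 1, Pinehurst 0.
Webster: Oakdale 7, Rivermont 0, Pinehurst 0.
Rivermont gets 1 under Hamilton and 0 under Webster.

1 and 0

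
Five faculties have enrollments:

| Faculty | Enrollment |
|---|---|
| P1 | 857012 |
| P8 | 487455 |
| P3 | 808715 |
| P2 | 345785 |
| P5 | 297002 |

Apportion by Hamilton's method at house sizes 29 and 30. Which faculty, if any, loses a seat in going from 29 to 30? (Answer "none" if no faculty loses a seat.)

none

At 29 seats: P1 9, P8 5, P3 8, P2 4, P5 3.
At 30 seats: P1 9, P8 5, P3 9, P2 4, P5 3.
No faculty's allocation decreased.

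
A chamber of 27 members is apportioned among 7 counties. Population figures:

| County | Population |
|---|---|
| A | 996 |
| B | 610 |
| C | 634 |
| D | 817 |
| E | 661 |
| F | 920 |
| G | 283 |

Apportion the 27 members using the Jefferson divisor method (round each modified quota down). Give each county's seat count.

Standard divisor 4921/27 ≈ 182.259; standard quotas: A 5.465, B 3.347, C 3.479, D 4.483, E 3.627, F 5.048, G 1.553.
Rounding down gives 5, 3, 3, 4, 3, 5, 1 = 24 seats, so the divisor must be adjusted.
With modified divisor 160: modified quotas A 6.225, B 3.812, C 3.962, D 5.106, E 4.131, F 5.750, G 1.769.
Rounding down: A 6, B 3, C 3, D 5, E 4, F 5, G 1 (total 27).

A: 6, B: 3, C: 3, D: 5, E: 4, F: 5, G: 1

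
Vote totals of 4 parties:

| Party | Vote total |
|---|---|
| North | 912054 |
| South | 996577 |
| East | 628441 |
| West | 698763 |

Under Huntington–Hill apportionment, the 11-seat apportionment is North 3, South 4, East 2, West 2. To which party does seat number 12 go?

Priority for the next seat is population ÷ (√(s·(s+1))).
Priorities: North 263287.311, South 222841.392, East 256559.964, West 285268.800.
Highest priority: West.

West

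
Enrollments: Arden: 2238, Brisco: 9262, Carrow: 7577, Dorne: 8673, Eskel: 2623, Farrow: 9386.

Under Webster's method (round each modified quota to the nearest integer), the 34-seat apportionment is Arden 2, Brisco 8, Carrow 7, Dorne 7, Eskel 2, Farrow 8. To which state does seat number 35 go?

Priority for the next seat is population ÷ (current seats + 0.5).
Priorities: Arden 895.200, Brisco 1089.647, Carrow 1010.267, Dorne 1156.400, Eskel 1049.200, Farrow 1104.235.
Highest priority: Dorne.

Dorne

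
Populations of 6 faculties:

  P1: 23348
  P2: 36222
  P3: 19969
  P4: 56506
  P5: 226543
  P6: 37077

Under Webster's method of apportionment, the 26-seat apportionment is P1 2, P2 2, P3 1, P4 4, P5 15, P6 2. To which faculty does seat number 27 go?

Priority for the next seat is population ÷ (current seats + 0.5).
Priorities: P1 9339.200, P2 14488.800, P3 13312.667, P4 12556.889, P5 14615.677, P6 14830.800.
Highest priority: P6.

P6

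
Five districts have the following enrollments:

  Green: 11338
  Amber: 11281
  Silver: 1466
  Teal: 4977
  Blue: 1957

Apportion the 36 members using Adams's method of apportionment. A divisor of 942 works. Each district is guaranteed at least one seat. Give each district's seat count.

Green: 13, Amber: 12, Silver: 2, Teal: 6, Blue: 3

With modified divisor 942: modified quotas Green 12.036, Amber 11.976, Silver 1.556, Teal 5.283, Blue 2.077.
Rounding up: Green 13, Amber 12, Silver 2, Teal 6, Blue 3 (total 36).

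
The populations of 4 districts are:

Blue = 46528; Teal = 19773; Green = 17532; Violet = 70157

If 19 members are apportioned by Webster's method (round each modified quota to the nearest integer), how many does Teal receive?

Standard divisor 153990/19 ≈ 8104.737; standard quotas: Blue 5.741, Teal 2.440, Green 2.163, Violet 8.656.
Rounding to the nearest integer gives Blue 6, Teal 2, Green 2, Violet 9 — total 19, matching the house size, so no adjustment is needed.
Teal receives 2.

2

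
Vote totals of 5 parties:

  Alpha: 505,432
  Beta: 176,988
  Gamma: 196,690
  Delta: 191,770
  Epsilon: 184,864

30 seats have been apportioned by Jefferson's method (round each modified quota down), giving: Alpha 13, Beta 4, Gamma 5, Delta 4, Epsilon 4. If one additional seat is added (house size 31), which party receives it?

Priority for the next seat is population ÷ (current seats + 1).
Priorities: Alpha 36102.286, Beta 35397.600, Gamma 32781.667, Delta 38354.000, Epsilon 36972.800.
Highest priority: Delta.

Delta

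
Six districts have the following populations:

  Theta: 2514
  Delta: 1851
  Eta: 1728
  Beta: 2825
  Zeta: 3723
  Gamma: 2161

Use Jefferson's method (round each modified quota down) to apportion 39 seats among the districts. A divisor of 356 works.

Theta: 7, Delta: 5, Eta: 4, Beta: 7, Zeta: 10, Gamma: 6

With modified divisor 356: modified quotas Theta 7.062, Delta 5.199, Eta 4.854, Beta 7.935, Zeta 10.458, Gamma 6.070.
Rounding down: Theta 7, Delta 5, Eta 4, Beta 7, Zeta 10, Gamma 6 (total 39).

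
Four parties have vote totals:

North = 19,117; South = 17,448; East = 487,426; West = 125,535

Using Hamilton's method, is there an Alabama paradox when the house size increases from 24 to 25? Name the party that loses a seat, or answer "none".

At 24 seats: North 1, South 1, East 18, West 4.
At 25 seats: North 1, South 0, East 19, West 5.
South drops from 1 to 0.

South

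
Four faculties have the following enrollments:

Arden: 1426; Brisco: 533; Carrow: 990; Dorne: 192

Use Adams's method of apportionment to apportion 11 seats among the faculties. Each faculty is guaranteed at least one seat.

Arden 5; Brisco 2; Carrow 3; Dorne 1

Standard divisor 3141/11 ≈ 285.545; standard quotas: Arden 4.994, Brisco 1.867, Carrow 3.467, Dorne 0.672.
Rounding up gives 5, 2, 4, 1 = 12 seats, so the divisor must be adjusted.
With modified divisor 340: modified quotas Arden 4.194, Brisco 1.568, Carrow 2.912, Dorne 0.565.
Rounding up: Arden 5, Brisco 2, Carrow 3, Dorne 1 (total 11).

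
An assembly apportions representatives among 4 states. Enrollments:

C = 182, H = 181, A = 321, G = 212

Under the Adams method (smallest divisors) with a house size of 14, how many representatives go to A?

5

Standard divisor 896/14 ≈ 64; standard quotas: C 2.844, H 2.828, A 5.016, G 3.312.
Rounding up gives 3, 3, 6, 4 = 16 seats, so the divisor must be adjusted.
With modified divisor 75: modified quotas C 2.427, H 2.413, A 4.280, G 2.827.
Rounding up: C 3, H 3, A 5, G 3 (total 14).
A receives 5.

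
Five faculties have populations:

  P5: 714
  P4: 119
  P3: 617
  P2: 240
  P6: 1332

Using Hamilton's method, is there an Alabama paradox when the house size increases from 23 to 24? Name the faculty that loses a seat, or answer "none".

At 23 seats: P5 5, P4 1, P3 5, P2 2, P6 10.
At 24 seats: P5 6, P4 1, P3 5, P2 2, P6 10.
No faculty's allocation decreased.

none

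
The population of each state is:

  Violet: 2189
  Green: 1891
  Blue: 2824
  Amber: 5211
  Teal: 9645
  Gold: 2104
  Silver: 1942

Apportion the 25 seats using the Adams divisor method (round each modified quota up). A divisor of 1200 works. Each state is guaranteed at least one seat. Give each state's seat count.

Violet: 2, Green: 2, Blue: 3, Amber: 5, Teal: 9, Gold: 2, Silver: 2

With modified divisor 1200: modified quotas Violet 1.824, Green 1.576, Blue 2.353, Amber 4.343, Teal 8.037, Gold 1.753, Silver 1.618.
Rounding up: Violet 2, Green 2, Blue 3, Amber 5, Teal 9, Gold 2, Silver 2 (total 25).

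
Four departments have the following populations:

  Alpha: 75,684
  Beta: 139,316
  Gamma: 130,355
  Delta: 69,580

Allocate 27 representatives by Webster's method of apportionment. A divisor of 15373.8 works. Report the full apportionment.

With modified divisor 15373.8: modified quotas Alpha 4.923, Beta 9.062, Gamma 8.479, Delta 4.526.
Rounding to the nearest integer: Alpha 5, Beta 9, Gamma 8, Delta 5 (total 27).

Alpha 5, Beta 9, Gamma 8, Delta 5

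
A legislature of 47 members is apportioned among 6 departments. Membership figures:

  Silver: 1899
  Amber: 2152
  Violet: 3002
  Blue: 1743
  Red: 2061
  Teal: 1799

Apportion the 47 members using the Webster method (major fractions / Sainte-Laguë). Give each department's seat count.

Standard divisor 12656/47 ≈ 269.277; standard quotas: Silver 7.052, Amber 7.992, Violet 11.148, Blue 6.473, Red 7.654, Teal 6.681.
Rounding to the nearest integer gives Silver 7, Amber 8, Violet 11, Blue 6, Red 8, Teal 7 — total 47, matching the house size, so no adjustment is needed.

Silver=7, Amber=8, Violet=11, Blue=6, Red=8, Teal=7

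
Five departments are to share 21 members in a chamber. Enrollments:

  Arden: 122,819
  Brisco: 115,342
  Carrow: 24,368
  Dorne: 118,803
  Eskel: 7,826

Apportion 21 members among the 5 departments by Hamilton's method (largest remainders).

Standard divisor: 389158 ÷ 21 ≈ 18531.333.
Standard quotas: Arden 6.6276, Brisco 6.2242, Carrow 1.3150, Dorne 6.4109, Eskel 0.4223.
Lower quotas: Arden 6, Brisco 6, Carrow 1, Dorne 6, Eskel 0 (sum 19, leaving 2 seats).
Remainders in descending order: Arden 0.6276, Eskel 0.4223, Dorne 0.4109, Carrow 0.3150, Brisco 0.2242.
Largest remainders: Arden, Eskel receive the extra seats.

Arden: 7, Brisco: 6, Carrow: 1, Dorne: 6, Eskel: 1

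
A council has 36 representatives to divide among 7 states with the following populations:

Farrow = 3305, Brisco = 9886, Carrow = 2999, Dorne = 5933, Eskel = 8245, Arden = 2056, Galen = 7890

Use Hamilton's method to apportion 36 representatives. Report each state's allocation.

Farrow=3; Brisco=9; Carrow=3; Dorne=5; Eskel=7; Arden=2; Galen=7

Total 40314; standard divisor 40314/36 ≈ 1119.833.
Standard quotas: Farrow 2.9513, Brisco 8.8281, Carrow 2.6781, Dorne 5.2981, Eskel 7.3627, Arden 1.8360, Galen 7.0457.
Lower quotas: Farrow 2, Brisco 8, Carrow 2, Dorne 5, Eskel 7, Arden 1, Galen 7 (sum 32, leaving 4 seats).
Remainders in descending order: Farrow 0.9513, Arden 0.8360, Brisco 0.8281, Carrow 0.6781, Eskel 0.3627, Dorne 0.2981, Galen 0.0457.
Largest remainders: Farrow, Arden, Brisco, Carrow receive the extra seats.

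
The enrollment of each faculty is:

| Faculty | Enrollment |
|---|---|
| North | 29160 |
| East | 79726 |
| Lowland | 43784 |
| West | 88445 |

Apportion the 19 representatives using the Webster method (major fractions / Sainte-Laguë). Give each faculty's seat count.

North 2; East 6; Lowland 4; West 7

Standard divisor 241115/19 ≈ 12690.263; standard quotas: North 2.298, East 6.282, Lowland 3.450, West 6.970.
Rounding to the nearest integer gives 2, 6, 3, 7 = 18 seats, so the divisor must be adjusted.
With modified divisor 12400: modified quotas North 2.352, East 6.430, Lowland 3.531, West 7.133.
Rounding to the nearest integer: North 2, East 6, Lowland 4, West 7 (total 19).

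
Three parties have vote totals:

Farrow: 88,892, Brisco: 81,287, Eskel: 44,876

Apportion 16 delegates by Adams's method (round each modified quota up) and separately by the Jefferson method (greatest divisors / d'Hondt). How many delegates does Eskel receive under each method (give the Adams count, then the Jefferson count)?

Adams: Farrow 6, Brisco 6, Eskel 4.
Jefferson: Farrow 7, Brisco 6, Eskel 3.
Eskel gets 4 under Adams and 3 under Jefferson.

4 and 3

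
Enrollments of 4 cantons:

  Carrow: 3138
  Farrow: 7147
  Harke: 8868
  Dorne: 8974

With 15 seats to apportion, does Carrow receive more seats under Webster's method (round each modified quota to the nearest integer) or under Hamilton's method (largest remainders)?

Webster

Webster: Carrow 2, Farrow 4, Harke 4, Dorne 5.
Hamilton: Carrow 1, Farrow 4, Harke 5, Dorne 5.
Carrow gets 2 under Webster and 1 under Hamilton.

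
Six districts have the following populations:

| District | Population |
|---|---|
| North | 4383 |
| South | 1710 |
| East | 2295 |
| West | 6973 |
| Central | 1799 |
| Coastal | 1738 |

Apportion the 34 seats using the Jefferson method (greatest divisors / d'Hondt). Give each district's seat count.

Standard divisor 18898/34 ≈ 555.824; standard quotas: North 7.886, South 3.077, East 4.129, West 12.545, Central 3.237, Coastal 3.127.
Rounding down gives 7, 3, 4, 12, 3, 3 = 32 seats, so the divisor must be adjusted.
With modified divisor 500: modified quotas North 8.766, South 3.420, East 4.590, West 13.946, Central 3.598, Coastal 3.476.
Rounding down: North 8, South 3, East 4, West 13, Central 3, Coastal 3 (total 34).

North 8, South 3, East 4, West 13, Central 3, Coastal 3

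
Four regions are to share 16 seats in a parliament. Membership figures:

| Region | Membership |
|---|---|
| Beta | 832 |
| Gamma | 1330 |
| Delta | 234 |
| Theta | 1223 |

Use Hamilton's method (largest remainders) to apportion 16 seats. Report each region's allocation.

Beta: 4; Gamma: 6; Delta: 1; Theta: 5

The standard divisor is 3619/16 ≈ 226.188.
Standard quotas: Beta 3.678, Gamma 5.880, Delta 1.035, Theta 5.407.
Lower quotas: Beta 3, Gamma 5, Delta 1, Theta 5 (sum 14, leaving 2 seats).
Remainders in descending order: Gamma 0.880, Beta 0.678, Theta 0.407, Delta 0.035.
Largest remainders: Gamma, Beta receive the extra seats.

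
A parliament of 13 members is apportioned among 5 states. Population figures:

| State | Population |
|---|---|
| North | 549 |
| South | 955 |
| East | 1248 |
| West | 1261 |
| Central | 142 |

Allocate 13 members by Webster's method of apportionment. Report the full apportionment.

Standard divisor 4155/13 ≈ 319.615; standard quotas: North 1.718, South 2.988, East 3.905, West 3.945, Central 0.444.
Rounding to the nearest integer gives North 2, South 3, East 4, West 4, Central 0 — total 13, matching the house size, so no adjustment is needed.

North 2, South 3, East 4, West 4, Central 0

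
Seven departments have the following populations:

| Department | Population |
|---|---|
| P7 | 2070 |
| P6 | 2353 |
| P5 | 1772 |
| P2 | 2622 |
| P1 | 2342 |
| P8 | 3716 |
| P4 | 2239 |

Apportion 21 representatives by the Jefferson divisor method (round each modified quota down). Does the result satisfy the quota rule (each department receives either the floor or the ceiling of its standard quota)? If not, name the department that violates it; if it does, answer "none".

none

Standard quotas: P7 2.540, P6 2.887, P5 2.174, P2 3.217, P1 2.874, P8 4.560, P4 2.747.
Jefferson allocation: P7 2, P6 3, P5 2, P2 3, P1 3, P8 5, P4 3.
Every allocation lies between the lower and upper quota.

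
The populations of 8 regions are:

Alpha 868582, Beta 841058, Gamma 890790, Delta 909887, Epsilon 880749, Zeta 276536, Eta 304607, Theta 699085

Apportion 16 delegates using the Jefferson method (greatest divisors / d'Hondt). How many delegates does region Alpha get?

2

Standard divisor 5671294/16 ≈ 354455.875; standard quotas: Alpha 2.450, Beta 2.373, Gamma 2.513, Delta 2.567, Epsilon 2.485, Zeta 0.780, Eta 0.859, Theta 1.972.
Rounding down gives 2, 2, 2, 2, 2, 0, 0, 1 = 11 seats, so the divisor must be adjusted.
With modified divisor 291600: modified quotas Alpha 2.979, Beta 2.884, Gamma 3.055, Delta 3.120, Epsilon 3.020, Zeta 0.948, Eta 1.045, Theta 2.397.
Rounding down: Alpha 2, Beta 2, Gamma 3, Delta 3, Epsilon 3, Zeta 0, Eta 1, Theta 2 (total 16).
Alpha receives 2.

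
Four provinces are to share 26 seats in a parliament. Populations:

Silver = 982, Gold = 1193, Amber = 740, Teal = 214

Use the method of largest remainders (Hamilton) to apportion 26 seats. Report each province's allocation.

The standard divisor is 3129/26 ≈ 120.346.
Standard quotas: Silver 8.160, Gold 9.913, Amber 6.149, Teal 1.778.
Lower quotas: Silver 8, Gold 9, Amber 6, Teal 1 (sum 24, leaving 2 seats).
Remainders in descending order: Gold 0.913, Teal 0.778, Silver 0.160, Amber 0.149.
The surplus seats go to Gold, Teal.

Silver: 8, Gold: 10, Amber: 6, Teal: 2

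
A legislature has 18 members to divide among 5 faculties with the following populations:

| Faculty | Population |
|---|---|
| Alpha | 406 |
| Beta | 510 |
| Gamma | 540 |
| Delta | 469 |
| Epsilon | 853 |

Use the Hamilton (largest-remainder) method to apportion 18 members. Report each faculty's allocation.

The standard divisor is 2778/18 ≈ 154.333.
Standard quotas: Alpha 2.631, Beta 3.305, Gamma 3.499, Delta 3.039, Epsilon 5.527.
Lower quotas: Alpha 2, Beta 3, Gamma 3, Delta 3, Epsilon 5 (sum 16, leaving 2 seats).
Remainders in descending order: Alpha 0.631, Epsilon 0.527, Gamma 0.499, Beta 0.305, Delta 0.039.
Largest remainders: Alpha, Epsilon receive the extra seats.

Alpha 3, Beta 3, Gamma 3, Delta 3, Epsilon 6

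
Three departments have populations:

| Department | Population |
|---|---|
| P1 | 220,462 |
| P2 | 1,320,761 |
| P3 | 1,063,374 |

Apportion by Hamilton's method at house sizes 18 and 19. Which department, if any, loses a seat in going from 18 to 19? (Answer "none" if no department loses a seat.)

At 18 seats: P1 2, P2 9, P3 7.
At 19 seats: P1 1, P2 10, P3 8.
P1 drops from 2 to 1.

P1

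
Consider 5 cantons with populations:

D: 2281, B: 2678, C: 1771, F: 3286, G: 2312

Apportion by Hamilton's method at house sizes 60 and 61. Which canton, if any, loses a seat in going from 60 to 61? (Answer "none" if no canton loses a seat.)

At 60 seats: D 11, B 13, C 9, F 16, G 11.
At 61 seats: D 11, B 13, C 9, F 16, G 12.
No canton's allocation decreased.

none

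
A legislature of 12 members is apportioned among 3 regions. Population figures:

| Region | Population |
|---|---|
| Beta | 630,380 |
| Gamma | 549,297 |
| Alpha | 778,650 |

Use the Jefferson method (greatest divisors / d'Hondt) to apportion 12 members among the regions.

Beta 4, Gamma 3, Alpha 5

Standard divisor 1958327/12 ≈ 163193.917; standard quotas: Beta 3.863, Gamma 3.366, Alpha 4.771.
Rounding down gives 3, 3, 4 = 10 seats, so the divisor must be adjusted.
With modified divisor 146500: modified quotas Beta 4.303, Gamma 3.749, Alpha 5.315.
Rounding down: Beta 4, Gamma 3, Alpha 5 (total 12).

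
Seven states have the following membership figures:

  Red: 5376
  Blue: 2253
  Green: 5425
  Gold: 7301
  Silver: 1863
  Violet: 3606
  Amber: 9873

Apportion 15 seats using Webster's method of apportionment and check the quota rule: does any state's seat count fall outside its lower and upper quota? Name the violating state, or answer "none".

Standard quotas: Red 2.259, Blue 0.947, Green 2.280, Gold 3.068, Silver 0.783, Violet 1.515, Amber 4.149.
Webster allocation: Red 2, Blue 1, Green 2, Gold 3, Silver 1, Violet 2, Amber 4.
Every allocation lies between the lower and upper quota.

none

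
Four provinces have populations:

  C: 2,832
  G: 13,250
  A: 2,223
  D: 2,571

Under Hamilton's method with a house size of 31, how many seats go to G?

20

The standard divisor is 20876/31 ≈ 673.419.
Standard quotas: C 4.2054, G 19.6757, A 3.3011, D 3.8178.
Lower quotas: C 4, G 19, A 3, D 3 (sum 29, leaving 2 seats).
Remainders in descending order: D 0.8178, G 0.6757, A 0.3011, C 0.2054.
The surplus seats go to D, G.
G receives 20.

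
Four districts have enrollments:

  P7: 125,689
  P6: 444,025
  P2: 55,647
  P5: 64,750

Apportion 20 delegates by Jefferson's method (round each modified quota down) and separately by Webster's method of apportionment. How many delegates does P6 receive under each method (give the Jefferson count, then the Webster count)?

Jefferson: P7 3, P6 14, P2 1, P5 2.
Webster: P7 4, P6 12, P2 2, P5 2.
P6 gets 14 under Jefferson and 12 under Webster.

14 and 12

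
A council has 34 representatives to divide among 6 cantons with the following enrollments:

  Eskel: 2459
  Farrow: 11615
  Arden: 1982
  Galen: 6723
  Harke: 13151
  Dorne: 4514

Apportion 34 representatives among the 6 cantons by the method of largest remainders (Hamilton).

Eskel 2, Farrow 10, Arden 2, Galen 5, Harke 11, Dorne 4

The standard divisor is 40444/34 ≈ 1189.529.
Standard quotas: Eskel 2.0672, Farrow 9.7644, Arden 1.6662, Galen 5.6518, Harke 11.0556, Dorne 3.7948.
Lower quotas: Eskel 2, Farrow 9, Arden 1, Galen 5, Harke 11, Dorne 3 (sum 31, leaving 3 seats).
Remainders in descending order: Dorne 0.7948, Farrow 0.7644, Arden 0.6662, Galen 0.6518, Eskel 0.0672, Harke 0.0556.
The surplus seats go to Dorne, Farrow, Arden.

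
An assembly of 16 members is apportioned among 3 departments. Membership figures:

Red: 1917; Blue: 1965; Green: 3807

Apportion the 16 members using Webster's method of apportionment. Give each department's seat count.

Red: 4, Blue: 4, Green: 8

Standard divisor 7689/16 ≈ 480.562; standard quotas: Red 3.989, Blue 4.089, Green 7.922.
Rounding to the nearest integer gives Red 4, Blue 4, Green 8 — total 16, matching the house size, so no adjustment is needed.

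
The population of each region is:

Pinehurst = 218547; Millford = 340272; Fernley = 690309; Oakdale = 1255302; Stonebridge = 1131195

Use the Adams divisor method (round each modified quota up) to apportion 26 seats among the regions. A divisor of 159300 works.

With modified divisor 159300: modified quotas Pinehurst 1.372, Millford 2.136, Fernley 4.333, Oakdale 7.880, Stonebridge 7.101.
Rounding up: Pinehurst 2, Millford 3, Fernley 5, Oakdale 8, Stonebridge 8 (total 26).

Pinehurst 2; Millford 3; Fernley 5; Oakdale 8; Stonebridge 8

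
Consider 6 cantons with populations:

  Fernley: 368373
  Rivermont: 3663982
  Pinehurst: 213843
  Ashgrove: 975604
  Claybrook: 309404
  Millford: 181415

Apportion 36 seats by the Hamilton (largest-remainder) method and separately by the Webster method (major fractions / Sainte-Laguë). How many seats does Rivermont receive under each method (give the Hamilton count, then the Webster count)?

Hamilton: Fernley 2, Rivermont 23, Pinehurst 2, Ashgrove 6, Claybrook 2, Millford 1.
Webster: Fernley 2, Rivermont 24, Pinehurst 1, Ashgrove 6, Claybrook 2, Millford 1.
Rivermont gets 23 under Hamilton and 24 under Webster.

23 and 24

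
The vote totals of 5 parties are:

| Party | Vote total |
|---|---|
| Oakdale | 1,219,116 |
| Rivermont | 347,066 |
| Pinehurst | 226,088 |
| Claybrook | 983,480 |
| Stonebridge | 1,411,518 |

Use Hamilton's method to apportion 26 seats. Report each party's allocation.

Standard divisor: 4187268 ÷ 26 ≈ 161048.769.
Standard quotas: Oakdale 7.5699, Rivermont 2.1550, Pinehurst 1.4038, Claybrook 6.1067, Stonebridge 8.7645.
Lower quotas: Oakdale 7, Rivermont 2, Pinehurst 1, Claybrook 6, Stonebridge 8 (sum 24, leaving 2 seats).
Remainders in descending order: Stonebridge 0.7645, Oakdale 0.5699, Pinehurst 0.4038, Rivermont 0.1550, Claybrook 0.1067.
The surplus seats go to Stonebridge, Oakdale.

Oakdale=8; Rivermont=2; Pinehurst=1; Claybrook=6; Stonebridge=9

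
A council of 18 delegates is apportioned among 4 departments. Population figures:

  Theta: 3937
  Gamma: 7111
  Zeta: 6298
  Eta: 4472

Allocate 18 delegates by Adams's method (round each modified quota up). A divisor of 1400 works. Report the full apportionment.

With modified divisor 1400: modified quotas Theta 2.812, Gamma 5.079, Zeta 4.499, Eta 3.194.
Rounding up: Theta 3, Gamma 6, Zeta 5, Eta 4 (total 18).

Theta 3, Gamma 6, Zeta 5, Eta 4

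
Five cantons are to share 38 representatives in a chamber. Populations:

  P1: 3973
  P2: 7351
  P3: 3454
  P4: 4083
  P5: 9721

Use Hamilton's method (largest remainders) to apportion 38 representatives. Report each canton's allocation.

Total 28582; standard divisor 28582/38 ≈ 752.158.
Standard quotas: P1 5.2821, P2 9.7732, P3 4.5921, P4 5.4284, P5 12.9241.
Lower quotas: P1 5, P2 9, P3 4, P4 5, P5 12 (sum 35, leaving 3 seats).
Remainders in descending order: P5 0.9241, P2 0.7732, P3 0.5921, P4 0.4284, P1 0.2821.
The surplus seats go to P5, P2, P3.

P1 5; P2 10; P3 5; P4 5; P5 13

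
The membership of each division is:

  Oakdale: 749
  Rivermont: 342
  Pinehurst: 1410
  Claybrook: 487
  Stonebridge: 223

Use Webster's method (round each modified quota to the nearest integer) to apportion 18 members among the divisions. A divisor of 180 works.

With modified divisor 180: modified quotas Oakdale 4.161, Rivermont 1.900, Pinehurst 7.833, Claybrook 2.706, Stonebridge 1.239.
Rounding to the nearest integer: Oakdale 4, Rivermont 2, Pinehurst 8, Claybrook 3, Stonebridge 1 (total 18).

Oakdale: 4, Rivermont: 2, Pinehurst: 8, Claybrook: 3, Stonebridge: 1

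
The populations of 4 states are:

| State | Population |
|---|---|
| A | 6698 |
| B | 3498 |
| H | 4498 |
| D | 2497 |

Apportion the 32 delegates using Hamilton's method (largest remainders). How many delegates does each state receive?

Standard divisor: 17191 ÷ 32 ≈ 537.219.
Standard quotas: A 12.4679, B 6.5113, H 8.3728, D 4.6480.
Lower quotas: A 12, B 6, H 8, D 4 (sum 30, leaving 2 seats).
Remainders in descending order: D 0.6480, B 0.5113, A 0.4679, H 0.3728.
The surplus seats go to D, B.

A=12, B=7, H=8, D=5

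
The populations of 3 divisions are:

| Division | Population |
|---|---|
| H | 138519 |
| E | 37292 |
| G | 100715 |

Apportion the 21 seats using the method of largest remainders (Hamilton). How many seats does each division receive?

The standard divisor is 276526/21 ≈ 13167.905.
Standard quotas: H 10.5194, E 2.8320, G 7.6485.
Lower quotas: H 10, E 2, G 7 (sum 19, leaving 2 seats).
Remainders in descending order: E 0.8320, G 0.6485, H 0.5194.
Largest remainders: E, G receive the extra seats.

H: 10; E: 3; G: 8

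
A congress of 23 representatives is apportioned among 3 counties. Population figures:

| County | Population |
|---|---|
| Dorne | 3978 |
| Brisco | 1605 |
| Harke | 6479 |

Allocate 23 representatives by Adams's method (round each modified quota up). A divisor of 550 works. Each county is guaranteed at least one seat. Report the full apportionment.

Dorne=8; Brisco=3; Harke=12

With modified divisor 550: modified quotas Dorne 7.233, Brisco 2.918, Harke 11.780.
Rounding up: Dorne 8, Brisco 3, Harke 12 (total 23).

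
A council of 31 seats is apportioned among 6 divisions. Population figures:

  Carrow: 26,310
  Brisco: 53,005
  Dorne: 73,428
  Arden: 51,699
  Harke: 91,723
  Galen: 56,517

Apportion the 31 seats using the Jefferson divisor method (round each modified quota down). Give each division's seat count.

Standard divisor 352682/31 ≈ 11376.839; standard quotas: Carrow 2.313, Brisco 4.659, Dorne 6.454, Arden 4.544, Harke 8.062, Galen 4.968.
Rounding down gives 2, 4, 6, 4, 8, 4 = 28 seats, so the divisor must be adjusted.
With modified divisor 10400: modified quotas Carrow 2.530, Brisco 5.097, Dorne 7.060, Arden 4.971, Harke 8.820, Galen 5.434.
Rounding down: Carrow 2, Brisco 5, Dorne 7, Arden 4, Harke 8, Galen 5 (total 31).

Carrow 2; Brisco 5; Dorne 7; Arden 4; Harke 8; Galen 5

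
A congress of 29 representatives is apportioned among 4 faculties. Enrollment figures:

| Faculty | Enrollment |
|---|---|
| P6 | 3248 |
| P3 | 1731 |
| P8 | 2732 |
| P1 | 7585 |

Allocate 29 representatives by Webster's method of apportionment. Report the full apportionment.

Standard divisor 15296/29 ≈ 527.448; standard quotas: P6 6.158, P3 3.282, P8 5.180, P1 14.381.
Rounding to the nearest integer gives 6, 3, 5, 14 = 28 seats, so the divisor must be adjusted.
With modified divisor 510: modified quotas P6 6.369, P3 3.394, P8 5.357, P1 14.873.
Rounding to the nearest integer: P6 6, P3 3, P8 5, P1 15 (total 29).

P6 6, P3 3, P8 5, P1 15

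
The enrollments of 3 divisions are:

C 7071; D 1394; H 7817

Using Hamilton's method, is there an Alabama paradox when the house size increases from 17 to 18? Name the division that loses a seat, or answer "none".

D

At 17 seats: C 7, D 2, H 8.
At 18 seats: C 8, D 1, H 9.
D drops from 2 to 1.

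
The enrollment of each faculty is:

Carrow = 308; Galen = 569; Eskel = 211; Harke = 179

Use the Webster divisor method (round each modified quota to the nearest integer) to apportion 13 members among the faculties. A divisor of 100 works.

Carrow 3; Galen 6; Eskel 2; Harke 2

With modified divisor 100: modified quotas Carrow 3.080, Galen 5.690, Eskel 2.110, Harke 1.790.
Rounding to the nearest integer: Carrow 3, Galen 6, Eskel 2, Harke 2 (total 13).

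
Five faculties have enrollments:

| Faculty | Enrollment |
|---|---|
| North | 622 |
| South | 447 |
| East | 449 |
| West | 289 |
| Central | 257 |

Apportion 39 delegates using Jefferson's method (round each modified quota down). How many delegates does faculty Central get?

5

Standard divisor 2064/39 ≈ 52.923; standard quotas: North 11.753, South 8.446, East 8.484, West 5.461, Central 4.856.
Rounding down gives 11, 8, 8, 5, 4 = 36 seats, so the divisor must be adjusted.
With modified divisor 49.78: modified quotas North 12.495, South 8.980, East 9.020, West 5.806, Central 5.163.
Rounding down: North 12, South 8, East 9, West 5, Central 5 (total 39).
Central receives 5.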